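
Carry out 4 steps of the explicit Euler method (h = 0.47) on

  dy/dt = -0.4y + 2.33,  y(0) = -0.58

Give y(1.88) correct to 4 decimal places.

3.0405

Euler: y_{n+1} = y_n + h·f(t_n, y_n).
t=0.000000, y=-0.580000: f=2.562000 → y ← -0.580000 + 0.47·2.562000 = 0.624140
t=0.470000, y=0.624140: f=2.080344 → y ← 0.624140 + 0.47·2.080344 = 1.601902
t=0.940000, y=1.601902: f=1.689239 → y ← 1.601902 + 0.47·1.689239 = 2.395844
t=1.410000, y=2.395844: f=1.371662 → y ← 2.395844 + 0.47·1.371662 = 3.040525
y(1.88) ≈ 3.0405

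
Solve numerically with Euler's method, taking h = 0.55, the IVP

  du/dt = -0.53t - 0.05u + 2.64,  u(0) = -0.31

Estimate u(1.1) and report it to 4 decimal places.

2.4106

Euler: u_{n+1} = u_n + h·f(t_n, u_n).
t=0.000000, u=-0.310000: f=2.655500 → u ← -0.310000 + 0.55·2.655500 = 1.150525
t=0.550000, u=1.150525: f=2.290974 → u ← 1.150525 + 0.55·2.290974 = 2.410561
u(1.1) ≈ 2.4106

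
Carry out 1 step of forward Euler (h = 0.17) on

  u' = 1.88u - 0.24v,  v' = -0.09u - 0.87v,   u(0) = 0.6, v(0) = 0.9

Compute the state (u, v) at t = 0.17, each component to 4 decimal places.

0.7550, 0.7577

Euler on (u,v): u_{n+1} = u_n + h·u', v_{n+1} = v_n + h·v'.
0.000000: (0.600000, 0.900000); f=(0.912000, -0.837000) → (0.755040, 0.757710)
(u(0.17), v(0.17)) ≈ (0.7550, 0.7577)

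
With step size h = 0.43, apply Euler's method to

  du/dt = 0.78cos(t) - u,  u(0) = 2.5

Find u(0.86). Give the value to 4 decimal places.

Euler: u_{n+1} = u_n + h·f(t_n, u_n).
t=0.000000, u=2.500000: f=-1.720000 → u ← 2.500000 + 0.43·(-1.720000) = 1.760400
t=0.430000, u=1.760400: f=-1.051407 → u ← 1.760400 + 0.43·(-1.051407) = 1.308295
u(0.86) ≈ 1.3083

1.3083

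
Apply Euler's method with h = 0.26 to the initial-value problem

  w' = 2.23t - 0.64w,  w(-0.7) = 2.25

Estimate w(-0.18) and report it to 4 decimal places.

0.9701

Euler: w_{n+1} = w_n + h·f(t_n, w_n).
t=-0.700000, w=2.250000: f=-3.001000 → w ← 2.250000 + 0.26·(-3.001000) = 1.469740
t=-0.440000, w=1.469740: f=-1.921834 → w ← 1.469740 + 0.26·(-1.921834) = 0.970063
w(-0.18) ≈ 0.9701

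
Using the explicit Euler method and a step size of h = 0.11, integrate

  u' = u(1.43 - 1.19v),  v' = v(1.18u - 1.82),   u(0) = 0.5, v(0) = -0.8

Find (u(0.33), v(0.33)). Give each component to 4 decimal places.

0.9741, -0.5502

Euler on (u,v): u_{n+1} = u_n + h·u', v_{n+1} = v_n + h·v'.
0.000000: (0.500000, -0.800000); f=(1.191000, 0.984000) → (0.631010, -0.691760)
0.110000: (0.631010, -0.691760); f=(1.421788, 0.743924) → (0.787407, -0.609928)
0.220000: (0.787407, -0.609928); f=(1.697503, 0.543361) → (0.974132, -0.550159)
(u(0.33), v(0.33)) ≈ (0.9741, -0.5502)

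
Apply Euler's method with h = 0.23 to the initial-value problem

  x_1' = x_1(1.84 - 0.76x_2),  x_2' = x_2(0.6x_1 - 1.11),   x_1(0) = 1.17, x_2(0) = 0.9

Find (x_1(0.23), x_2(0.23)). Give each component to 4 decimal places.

1.4811, 0.8155

Euler on (x_1,x_2): x_1_{n+1} = x_1_n + h·x_1', x_2_{n+1} = x_2_n + h·x_2'.
0.000000: (1.170000, 0.900000); f=(1.352520, -0.367200) → (1.481080, 0.815544)
(x_1(0.23), x_2(0.23)) ≈ (1.4811, 0.8155)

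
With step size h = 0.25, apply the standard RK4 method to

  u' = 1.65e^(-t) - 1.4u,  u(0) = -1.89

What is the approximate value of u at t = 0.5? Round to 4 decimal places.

RK4: k1 = f(t_n, u_n); k2 = f(t_n + h/2, u_n + (h/2)·k1); k3 = f(t_n + h/2, u_n + (h/2)·k2); k4 = f(t_n + h, u_n + h·k3); u_{n+1} = u_n + (h/6)·(k1 + 2k2 + 2k3 + k4).
t=0.000000, u=-1.890000:
  k1 = f(0.000000, -1.890000) = 4.296000
  k2 = f(0.125000, -1.353000) = 3.350320
  k3 = f(0.125000, -1.471210) = 3.515814
  k4 = f(0.250000, -1.011047) = 2.700486
  u ← -1.890000 + (0.25/6)·(k1 + 2k2 + 2k3 + k4) = -1.026302
t=0.250000, u=-1.026302:
  k1 = f(0.250000, -1.026302) = 2.721844
  k2 = f(0.375000, -0.686071) = 2.094527
  k3 = f(0.375000, -0.764486) = 2.204308
  k4 = f(0.500000, -0.475225) = 1.666091
  u ← -1.026302 + (0.25/6)·(k1 + 2k2 + 2k3 + k4) = -0.485235
u(0.5) ≈ -0.4852

-0.4852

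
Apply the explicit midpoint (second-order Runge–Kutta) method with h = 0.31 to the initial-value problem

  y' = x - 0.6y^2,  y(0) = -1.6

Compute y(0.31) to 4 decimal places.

Midpoint: k1 = f(x_n, y_n); k2 = f(x_n + h/2, y_n + (h/2)·k1); y_{n+1} = y_n + h·k2.
x=0.000000, y=-1.600000:
  k1 = f(0.000000, -1.600000) = -1.536000
  k2 = f(0.155000, -1.838080) = -1.872123
  y ← -1.600000 + 0.31·(-1.872123) = -2.180358
y(0.31) ≈ -2.1804

-2.1804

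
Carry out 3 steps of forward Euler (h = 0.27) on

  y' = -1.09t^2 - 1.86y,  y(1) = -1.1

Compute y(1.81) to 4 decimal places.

-1.1429

Euler: y_{n+1} = y_n + h·f(t_n, y_n).
t=1.000000, y=-1.100000: f=0.956000 → y ← -1.100000 + 0.27·0.956000 = -0.841880
t=1.270000, y=-0.841880: f=-0.192164 → y ← -0.841880 + 0.27·(-0.192164) = -0.893764
t=1.540000, y=-0.893764: f=-0.922642 → y ← -0.893764 + 0.27·(-0.922642) = -1.142878
y(1.81) ≈ -1.1429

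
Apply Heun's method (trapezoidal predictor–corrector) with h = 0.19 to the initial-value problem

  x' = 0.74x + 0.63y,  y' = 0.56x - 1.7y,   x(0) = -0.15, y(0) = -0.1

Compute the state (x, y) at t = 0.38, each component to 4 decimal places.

Heun on (x,y): k1 = f(t_n, state_n); k2 = f(t_n + h, state_n + h·k1); state_{n+1} = state_n + (h/2)·(k1 + k2).
0.000000: (-0.150000, -0.100000)
  k1 = (-0.174000, 0.086000)
  predictor → (-0.183060, -0.083660)
  k2 = (-0.188170, 0.039708)
  → (-0.184406, -0.088058)
0.190000: (-0.184406, -0.088058)
  k1 = (-0.191937, 0.046431)
  predictor → (-0.220874, -0.079236)
  k2 = (-0.213366, 0.011011)
  → (-0.222910, -0.082601)
(x(0.38), y(0.38)) ≈ (-0.2229, -0.0826)

-0.2229, -0.0826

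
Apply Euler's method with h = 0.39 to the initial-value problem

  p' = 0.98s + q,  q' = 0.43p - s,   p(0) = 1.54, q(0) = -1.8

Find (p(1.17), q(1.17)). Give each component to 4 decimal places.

Euler on (p,q): p_{n+1} = p_n + h·p', q_{n+1} = q_n + h·q'.
0.000000: (1.540000, -1.800000); f=(-1.800000, 0.662200) → (0.838000, -1.541742)
0.390000: (0.838000, -1.541742); f=(-1.159542, -0.029660) → (0.385779, -1.553309)
0.780000: (0.385779, -1.553309); f=(-0.788909, -0.614115) → (0.078104, -1.792814)
(p(1.17), q(1.17)) ≈ (0.0781, -1.7928)

0.0781, -1.7928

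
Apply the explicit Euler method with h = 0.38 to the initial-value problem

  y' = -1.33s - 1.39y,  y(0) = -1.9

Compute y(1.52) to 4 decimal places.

Euler: y_{n+1} = y_n + h·f(s_n, y_n).
s=0.000000, y=-1.900000: f=2.641000 → y ← -1.900000 + 0.38·2.641000 = -0.896420
s=0.380000, y=-0.896420: f=0.740624 → y ← -0.896420 + 0.38·0.740624 = -0.614983
s=0.760000, y=-0.614983: f=-0.155974 → y ← -0.614983 + 0.38·(-0.155974) = -0.674253
s=1.140000, y=-0.674253: f=-0.578988 → y ← -0.674253 + 0.38·(-0.578988) = -0.894269
y(1.52) ≈ -0.8943

-0.8943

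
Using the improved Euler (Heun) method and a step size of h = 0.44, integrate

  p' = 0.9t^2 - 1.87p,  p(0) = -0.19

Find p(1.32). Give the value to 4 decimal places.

0.4389

Heun: k1 = f(t_n, p_n); k2 = f(t_n + h, p_n + h·k1); p_{n+1} = p_n + (h/2)·(k1 + k2).
t=0.000000, p=-0.190000:
  k1 = f(0.000000, -0.190000) = 0.355300
  k2 = f(0.440000, -0.033668) = 0.237199
  p ← -0.190000 + (0.44/2)·(0.355300 + 0.237199) = -0.059650
t=0.440000, p=-0.059650:
  k1 = f(0.440000, -0.059650) = 0.285786
  k2 = f(0.880000, 0.066096) = 0.573361
  p ← -0.059650 + (0.44/2)·(0.285786 + 0.573361) = 0.129362
t=0.880000, p=0.129362:
  k1 = f(0.880000, 0.129362) = 0.455053
  k2 = f(1.320000, 0.329585) = 0.951835
  p ← 0.129362 + (0.44/2)·(0.455053 + 0.951835) = 0.438878
p(1.32) ≈ 0.4389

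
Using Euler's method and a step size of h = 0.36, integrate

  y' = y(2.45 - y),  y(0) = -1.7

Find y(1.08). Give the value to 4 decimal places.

-102.3715

Euler: y_{n+1} = y_n + h·f(x_n, y_n).
x=0.000000, y=-1.700000: f=-7.055000 → y ← -1.700000 + 0.36·(-7.055000) = -4.239800
x=0.360000, y=-4.239800: f=-28.363414 → y ← -4.239800 + 0.36·(-28.363414) = -14.450629
x=0.720000, y=-14.450629: f=-244.224721 → y ← -14.450629 + 0.36·(-244.224721) = -102.371529
y(1.08) ≈ -102.3715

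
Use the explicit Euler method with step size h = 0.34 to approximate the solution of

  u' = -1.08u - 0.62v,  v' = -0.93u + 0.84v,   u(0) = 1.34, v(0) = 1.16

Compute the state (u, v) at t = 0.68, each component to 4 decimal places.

0.1568, 1.1817

Euler on (u,v): u_{n+1} = u_n + h·u', v_{n+1} = v_n + h·v'.
0.000000: (1.340000, 1.160000); f=(-2.166400, -0.271800) → (0.603424, 1.067588)
0.340000: (0.603424, 1.067588); f=(-1.313602, 0.335590) → (0.156799, 1.181688)
(u(0.68), v(0.68)) ≈ (0.1568, 1.1817)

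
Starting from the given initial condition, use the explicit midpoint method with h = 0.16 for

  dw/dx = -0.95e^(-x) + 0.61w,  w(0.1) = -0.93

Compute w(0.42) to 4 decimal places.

-1.3914

Midpoint: k1 = f(x_n, w_n); k2 = f(x_n + h/2, w_n + (h/2)·k1); w_{n+1} = w_n + h·k2.
x=0.100000, w=-0.930000:
  k1 = f(0.100000, -0.930000) = -1.426896
  k2 = f(0.180000, -1.044152) = -1.430439
  w ← -0.930000 + 0.16·(-1.430439) = -1.158870
x=0.260000, w=-1.158870:
  k1 = f(0.260000, -1.158870) = -1.439410
  k2 = f(0.340000, -1.274023) = -1.453336
  w ← -1.158870 + 0.16·(-1.453336) = -1.391404
w(0.42) ≈ -1.3914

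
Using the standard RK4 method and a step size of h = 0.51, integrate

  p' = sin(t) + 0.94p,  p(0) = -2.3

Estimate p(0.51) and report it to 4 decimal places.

-3.5639

RK4: k1 = f(t_n, p_n); k2 = f(t_n + h/2, p_n + (h/2)·k1); k3 = f(t_n + h/2, p_n + (h/2)·k2); k4 = f(t_n + h, p_n + h·k3); p_{n+1} = p_n + (h/6)·(k1 + 2k2 + 2k3 + k4).
t=0.000000, p=-2.300000:
  k1 = f(0.000000, -2.300000) = -2.162000
  k2 = f(0.255000, -2.851310) = -2.427986
  k3 = f(0.255000, -2.919136) = -2.491743
  k4 = f(0.510000, -3.570789) = -2.868364
  p ← -2.300000 + (0.51/6)·(k1 + 2k2 + 2k3 + k4) = -3.563935
p(0.51) ≈ -3.5639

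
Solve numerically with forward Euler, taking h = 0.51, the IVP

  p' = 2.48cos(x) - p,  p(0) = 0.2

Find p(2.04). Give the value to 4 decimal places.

Euler: p_{n+1} = p_n + h·f(x_n, p_n).
x=0.000000, p=0.200000: f=2.280000 → p ← 0.200000 + 0.51·2.280000 = 1.362800
x=0.510000, p=1.362800: f=0.801606 → p ← 1.362800 + 0.51·0.801606 = 1.771619
x=1.020000, p=1.771619: f=-0.473672 → p ← 1.771619 + 0.51·(-0.473672) = 1.530047
x=1.530000, p=1.530047: f=-1.428900 → p ← 1.530047 + 0.51·(-1.428900) = 0.801308
p(2.04) ≈ 0.8013

0.8013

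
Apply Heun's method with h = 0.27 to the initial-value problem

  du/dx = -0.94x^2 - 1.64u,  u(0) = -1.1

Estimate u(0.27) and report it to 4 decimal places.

Heun: k1 = f(x_n, u_n); k2 = f(x_n + h, u_n + h·k1); u_{n+1} = u_n + (h/2)·(k1 + k2).
x=0.000000, u=-1.100000:
  k1 = f(0.000000, -1.100000) = 1.804000
  k2 = f(0.270000, -0.612920) = 0.936663
  u ← -1.100000 + (0.27/2)·(1.804000 + 0.936663) = -0.730011
u(0.27) ≈ -0.7300

-0.7300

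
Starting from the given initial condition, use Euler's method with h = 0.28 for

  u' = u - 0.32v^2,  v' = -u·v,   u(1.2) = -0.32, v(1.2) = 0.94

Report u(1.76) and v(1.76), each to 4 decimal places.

Euler on (u,v): u_{n+1} = u_n + h·u', v_{n+1} = v_n + h·v'.
1.200000: (-0.320000, 0.940000); f=(-0.602752, 0.300800) → (-0.488771, 1.024224)
1.480000: (-0.488771, 1.024224); f=(-0.824462, 0.500611) → (-0.719620, 1.164395)
(u(1.76), v(1.76)) ≈ (-0.7196, 1.1644)

-0.7196, 1.1644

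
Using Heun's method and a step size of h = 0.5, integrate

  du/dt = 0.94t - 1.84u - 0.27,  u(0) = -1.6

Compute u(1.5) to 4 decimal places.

Heun: k1 = f(t_n, u_n); k2 = f(t_n + h, u_n + h·k1); u_{n+1} = u_n + (h/2)·(k1 + k2).
t=0.000000, u=-1.600000:
  k1 = f(0.000000, -1.600000) = 2.674000
  k2 = f(0.500000, -0.263000) = 0.683920
  u ← -1.600000 + (0.5/2)·(2.674000 + 0.683920) = -0.760520
t=0.500000, u=-0.760520:
  k1 = f(0.500000, -0.760520) = 1.599357
  k2 = f(1.000000, 0.039158) = 0.597949
  u ← -0.760520 + (0.5/2)·(1.599357 + 0.597949) = -0.211194
t=1.000000, u=-0.211194:
  k1 = f(1.000000, -0.211194) = 1.058596
  k2 = f(1.500000, 0.318105) = 0.554688
  u ← -0.211194 + (0.5/2)·(1.058596 + 0.554688) = 0.192127
u(1.5) ≈ 0.1921

0.1921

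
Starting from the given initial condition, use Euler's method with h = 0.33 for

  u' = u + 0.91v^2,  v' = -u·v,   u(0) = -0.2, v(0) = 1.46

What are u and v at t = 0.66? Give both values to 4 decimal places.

1.2250, 1.3642

Euler on (u,v): u_{n+1} = u_n + h·u', v_{n+1} = v_n + h·v'.
0.000000: (-0.200000, 1.460000); f=(1.739756, 0.292000) → (0.374119, 1.556360)
0.330000: (0.374119, 1.556360); f=(2.578373, -0.582265) → (1.224983, 1.364213)
(u(0.66), v(0.66)) ≈ (1.2250, 1.3642)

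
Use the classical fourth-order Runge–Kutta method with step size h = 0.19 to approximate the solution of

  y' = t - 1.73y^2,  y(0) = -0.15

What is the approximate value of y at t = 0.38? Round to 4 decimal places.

RK4: k1 = f(t_n, y_n); k2 = f(t_n + h/2, y_n + (h/2)·k1); k3 = f(t_n + h/2, y_n + (h/2)·k2); k4 = f(t_n + h, y_n + h·k3); y_{n+1} = y_n + (h/6)·(k1 + 2k2 + 2k3 + k4).
t=0.000000, y=-0.150000:
  k1 = f(0.000000, -0.150000) = -0.038925
  k2 = f(0.095000, -0.153698) = 0.054132
  k3 = f(0.095000, -0.144857) = 0.058698
  k4 = f(0.190000, -0.138847) = 0.156648
  y ← -0.150000 + (0.19/6)·(k1 + 2k2 + 2k3 + k4) = -0.139126
t=0.190000, y=-0.139126:
  k1 = f(0.190000, -0.139126) = 0.156514
  k2 = f(0.285000, -0.124257) = 0.258289
  k3 = f(0.285000, -0.114589) = 0.262284
  k4 = f(0.380000, -0.089292) = 0.366207
  y ← -0.139126 + (0.19/6)·(k1 + 2k2 + 2k3 + k4) = -0.089604
y(0.38) ≈ -0.0896

-0.0896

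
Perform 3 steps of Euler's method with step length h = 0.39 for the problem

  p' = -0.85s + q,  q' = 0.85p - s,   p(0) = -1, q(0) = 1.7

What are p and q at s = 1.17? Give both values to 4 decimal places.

0.2397, 0.8228

Euler on (p,q): p_{n+1} = p_n + h·p', q_{n+1} = q_n + h·q'.
0.000000: (-1.000000, 1.700000); f=(1.700000, -0.850000) → (-0.337000, 1.368500)
0.390000: (-0.337000, 1.368500); f=(1.037000, -0.676450) → (0.067430, 1.104685)
0.780000: (0.067430, 1.104685); f=(0.441685, -0.722685) → (0.239687, 0.822838)
(p(1.17), q(1.17)) ≈ (0.2397, 0.8228)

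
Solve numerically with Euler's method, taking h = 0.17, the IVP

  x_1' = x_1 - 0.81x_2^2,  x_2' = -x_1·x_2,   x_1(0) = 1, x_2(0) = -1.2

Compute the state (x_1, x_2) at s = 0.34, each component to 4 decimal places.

1.0003, -0.8315

Euler on (x_1,x_2): x_1_{n+1} = x_1_n + h·x_1', x_2_{n+1} = x_2_n + h·x_2'.
0.000000: (1.000000, -1.200000); f=(-0.166400, 1.200000) → (0.971712, -0.996000)
0.170000: (0.971712, -0.996000); f=(0.168179, 0.967825) → (1.000302, -0.831470)
(x_1(0.34), x_2(0.34)) ≈ (1.0003, -0.8315)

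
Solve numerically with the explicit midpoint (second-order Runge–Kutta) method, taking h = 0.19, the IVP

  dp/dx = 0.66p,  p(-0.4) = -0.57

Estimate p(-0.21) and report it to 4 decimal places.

Midpoint: k1 = f(x_n, p_n); k2 = f(x_n + h/2, p_n + (h/2)·k1); p_{n+1} = p_n + h·k2.
x=-0.400000, p=-0.570000:
  k1 = f(-0.400000, -0.570000) = -0.376200
  k2 = f(-0.305000, -0.605739) = -0.399788
  p ← -0.570000 + 0.19·(-0.399788) = -0.645960
p(-0.21) ≈ -0.6460

-0.6460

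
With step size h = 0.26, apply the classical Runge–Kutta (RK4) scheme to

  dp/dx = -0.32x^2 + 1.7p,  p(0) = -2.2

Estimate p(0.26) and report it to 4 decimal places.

-3.4246

RK4: k1 = f(x_n, p_n); k2 = f(x_n + h/2, p_n + (h/2)·k1); k3 = f(x_n + h/2, p_n + (h/2)·k2); k4 = f(x_n + h, p_n + h·k3); p_{n+1} = p_n + (h/6)·(k1 + 2k2 + 2k3 + k4).
x=0.000000, p=-2.200000:
  k1 = f(0.000000, -2.200000) = -3.740000
  k2 = f(0.130000, -2.686200) = -4.571948
  k3 = f(0.130000, -2.794353) = -4.755809
  k4 = f(0.260000, -3.436510) = -5.863699
  p ← -2.200000 + (0.26/6)·(k1 + 2k2 + 2k3 + k4) = -3.424566
p(0.26) ≈ -3.4246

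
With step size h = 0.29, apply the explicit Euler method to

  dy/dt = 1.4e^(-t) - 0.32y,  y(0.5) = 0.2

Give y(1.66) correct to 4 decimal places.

0.6992

Euler: y_{n+1} = y_n + h·f(t_n, y_n).
t=0.500000, y=0.200000: f=0.785143 → y ← 0.200000 + 0.29·0.785143 = 0.427691
t=0.790000, y=0.427691: f=0.498521 → y ← 0.427691 + 0.29·0.498521 = 0.572263
t=1.080000, y=0.572263: f=0.292310 → y ← 0.572263 + 0.29·0.292310 = 0.657032
t=1.370000, y=0.657032: f=0.145499 → y ← 0.657032 + 0.29·0.145499 = 0.699227
y(1.66) ≈ 0.6992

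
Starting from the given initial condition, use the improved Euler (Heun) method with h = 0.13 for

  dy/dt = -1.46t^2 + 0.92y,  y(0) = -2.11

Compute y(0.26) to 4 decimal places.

-2.6888

Heun: k1 = f(t_n, y_n); k2 = f(t_n + h, y_n + h·k1); y_{n+1} = y_n + (h/2)·(k1 + k2).
t=0.000000, y=-2.110000:
  k1 = f(0.000000, -2.110000) = -1.941200
  k2 = f(0.130000, -2.362356) = -2.198042
  y ← -2.110000 + (0.13/2)·(-1.941200 + (-2.198042)) = -2.379051
t=0.130000, y=-2.379051:
  k1 = f(0.130000, -2.379051) = -2.213401
  k2 = f(0.260000, -2.666793) = -2.552145
  y ← -2.379051 + (0.13/2)·(-2.213401 + (-2.552145)) = -2.688811
y(0.26) ≈ -2.6888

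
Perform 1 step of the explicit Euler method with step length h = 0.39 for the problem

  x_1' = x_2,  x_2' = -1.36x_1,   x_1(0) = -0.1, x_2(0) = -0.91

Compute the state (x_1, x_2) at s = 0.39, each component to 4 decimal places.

Euler on (x_1,x_2): x_1_{n+1} = x_1_n + h·x_1', x_2_{n+1} = x_2_n + h·x_2'.
0.000000: (-0.100000, -0.910000); f=(-0.910000, 0.136000) → (-0.454900, -0.856960)
(x_1(0.39), x_2(0.39)) ≈ (-0.4549, -0.8570)

-0.4549, -0.8570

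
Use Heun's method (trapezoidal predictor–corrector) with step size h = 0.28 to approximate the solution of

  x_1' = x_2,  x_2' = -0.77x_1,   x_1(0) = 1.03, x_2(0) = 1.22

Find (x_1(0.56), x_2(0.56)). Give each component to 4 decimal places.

1.5692, 0.6431

Heun on (x_1,x_2): k1 = f(t_n, state_n); k2 = f(t_n + h, state_n + h·k1); state_{n+1} = state_n + (h/2)·(k1 + k2).
0.000000: (1.030000, 1.220000)
  k1 = (1.220000, -0.793100)
  predictor → (1.371600, 0.997932)
  k2 = (0.997932, -1.056132)
  → (1.340510, 0.961108)
0.280000: (1.340510, 0.961108)
  k1 = (0.961108, -1.032193)
  predictor → (1.609621, 0.672093)
  k2 = (0.672093, -1.239408)
  → (1.569159, 0.643083)
(x_1(0.56), x_2(0.56)) ≈ (1.5692, 0.6431)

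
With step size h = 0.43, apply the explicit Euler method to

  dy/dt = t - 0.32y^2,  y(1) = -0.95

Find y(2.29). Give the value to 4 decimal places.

Euler: y_{n+1} = y_n + h·f(t_n, y_n).
t=1.000000, y=-0.950000: f=0.711200 → y ← -0.950000 + 0.43·0.711200 = -0.644184
t=1.430000, y=-0.644184: f=1.297209 → y ← -0.644184 + 0.43·1.297209 = -0.086384
t=1.860000, y=-0.086384: f=1.857612 → y ← -0.086384 + 0.43·1.857612 = 0.712389
y(2.29) ≈ 0.7124

0.7124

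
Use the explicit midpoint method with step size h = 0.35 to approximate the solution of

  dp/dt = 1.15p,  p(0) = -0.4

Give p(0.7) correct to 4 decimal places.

Midpoint: k1 = f(t_n, p_n); k2 = f(t_n + h/2, p_n + (h/2)·k1); p_{n+1} = p_n + h·k2.
t=0.000000, p=-0.400000:
  k1 = f(0.000000, -0.400000) = -0.460000
  k2 = f(0.175000, -0.480500) = -0.552575
  p ← -0.400000 + 0.35·(-0.552575) = -0.593401
t=0.350000, p=-0.593401:
  k1 = f(0.350000, -0.593401) = -0.682411
  k2 = f(0.525000, -0.712823) = -0.819747
  p ← -0.593401 + 0.35·(-0.819747) = -0.880313
p(0.7) ≈ -0.8803

-0.8803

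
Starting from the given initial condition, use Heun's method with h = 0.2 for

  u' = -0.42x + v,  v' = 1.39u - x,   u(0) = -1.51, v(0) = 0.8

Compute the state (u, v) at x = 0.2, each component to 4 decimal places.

Heun on (u,v): k1 = f(x_n, state_n); k2 = f(x_n + h, state_n + h·k1); state_{n+1} = state_n + (h/2)·(k1 + k2).
0.000000: (-1.510000, 0.800000)
  k1 = (0.800000, -2.098900)
  predictor → (-1.350000, 0.380220)
  k2 = (0.296220, -2.076500)
  → (-1.400378, 0.382460)
(u(0.2), v(0.2)) ≈ (-1.4004, 0.3825)

-1.4004, 0.3825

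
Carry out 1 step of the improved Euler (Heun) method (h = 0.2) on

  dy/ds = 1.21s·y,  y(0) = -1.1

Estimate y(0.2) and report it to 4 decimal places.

Heun: k1 = f(s_n, y_n); k2 = f(s_n + h, y_n + h·k1); y_{n+1} = y_n + (h/2)·(k1 + k2).
s=0.000000, y=-1.100000:
  k1 = f(0.000000, -1.100000) = 0.000000
  k2 = f(0.200000, -1.100000) = -0.266200
  y ← -1.100000 + (0.2/2)·(0.000000 + (-0.266200)) = -1.126620
y(0.2) ≈ -1.1266

-1.1266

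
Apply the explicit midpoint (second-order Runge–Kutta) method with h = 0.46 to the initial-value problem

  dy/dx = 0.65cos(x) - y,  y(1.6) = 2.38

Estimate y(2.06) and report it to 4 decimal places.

1.4624

Midpoint: k1 = f(x_n, y_n); k2 = f(x_n + h/2, y_n + (h/2)·k1); y_{n+1} = y_n + h·k2.
x=1.600000, y=2.380000:
  k1 = f(1.600000, 2.380000) = -2.398980
  k2 = f(1.830000, 1.828235) = -1.994837
  y ← 2.380000 + 0.46·(-1.994837) = 1.462375
y(2.06) ≈ 1.4624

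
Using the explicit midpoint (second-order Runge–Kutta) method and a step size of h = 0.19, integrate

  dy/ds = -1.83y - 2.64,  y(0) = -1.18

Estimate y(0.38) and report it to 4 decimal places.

-1.3092

Midpoint: k1 = f(s_n, y_n); k2 = f(s_n + h/2, y_n + (h/2)·k1); y_{n+1} = y_n + h·k2.
s=0.000000, y=-1.180000:
  k1 = f(0.000000, -1.180000) = -0.480600
  k2 = f(0.095000, -1.225657) = -0.397048
  y ← -1.180000 + 0.19·(-0.397048) = -1.255439
s=0.190000, y=-1.255439:
  k1 = f(0.190000, -1.255439) = -0.342547
  k2 = f(0.285000, -1.287981) = -0.282995
  y ← -1.255439 + 0.19·(-0.282995) = -1.309208
y(0.38) ≈ -1.3092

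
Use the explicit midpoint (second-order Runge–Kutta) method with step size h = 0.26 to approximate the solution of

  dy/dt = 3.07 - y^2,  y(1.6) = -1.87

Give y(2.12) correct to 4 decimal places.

-2.4680

Midpoint: k1 = f(t_n, y_n); k2 = f(t_n + h/2, y_n + (h/2)·k1); y_{n+1} = y_n + h·k2.
t=1.600000, y=-1.870000:
  k1 = f(1.600000, -1.870000) = -0.426900
  k2 = f(1.730000, -1.925497) = -0.637539
  y ← -1.870000 + 0.26·(-0.637539) = -2.035760
t=1.860000, y=-2.035760:
  k1 = f(1.860000, -2.035760) = -1.074319
  k2 = f(1.990000, -2.175422) = -1.662459
  y ← -2.035760 + 0.26·(-1.662459) = -2.467999
y(2.12) ≈ -2.4680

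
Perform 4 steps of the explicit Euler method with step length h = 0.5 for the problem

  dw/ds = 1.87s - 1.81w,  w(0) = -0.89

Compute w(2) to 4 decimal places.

Euler: w_{n+1} = w_n + h·f(s_n, w_n).
s=0.000000, w=-0.890000: f=1.610900 → w ← -0.890000 + 0.5·1.610900 = -0.084550
s=0.500000, w=-0.084550: f=1.088036 → w ← -0.084550 + 0.5·1.088036 = 0.459468
s=1.000000, w=0.459468: f=1.038363 → w ← 0.459468 + 0.5·1.038363 = 0.978649
s=1.500000, w=0.978649: f=1.033645 → w ← 0.978649 + 0.5·1.033645 = 1.495472
w(2) ≈ 1.4955

1.4955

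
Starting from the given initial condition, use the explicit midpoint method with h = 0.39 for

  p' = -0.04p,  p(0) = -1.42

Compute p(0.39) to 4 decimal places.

Midpoint: k1 = f(x_n, p_n); k2 = f(x_n + h/2, p_n + (h/2)·k1); p_{n+1} = p_n + h·k2.
x=0.000000, p=-1.420000:
  k1 = f(0.000000, -1.420000) = 0.056800
  k2 = f(0.195000, -1.408924) = 0.056357
  p ← -1.420000 + 0.39·0.056357 = -1.398021
p(0.39) ≈ -1.3980

-1.3980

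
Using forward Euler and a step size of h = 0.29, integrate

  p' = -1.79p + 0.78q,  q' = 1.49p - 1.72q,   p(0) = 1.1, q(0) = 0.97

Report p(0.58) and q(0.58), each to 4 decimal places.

Euler on (p,q): p_{n+1} = p_n + h·p', q_{n+1} = q_n + h·q'.
0.000000: (1.100000, 0.970000); f=(-1.212400, -0.029400) → (0.748404, 0.961474)
0.290000: (0.748404, 0.961474); f=(-0.589693, -0.538613) → (0.577393, 0.805276)
(p(0.58), q(0.58)) ≈ (0.5774, 0.8053)

0.5774, 0.8053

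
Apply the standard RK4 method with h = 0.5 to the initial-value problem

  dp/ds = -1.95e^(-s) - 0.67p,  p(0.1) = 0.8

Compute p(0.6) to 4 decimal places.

RK4: k1 = f(s_n, p_n); k2 = f(s_n + h/2, p_n + (h/2)·k1); k3 = f(s_n + h/2, p_n + (h/2)·k2); k4 = f(s_n + h, p_n + h·k3); p_{n+1} = p_n + (h/6)·(k1 + 2k2 + 2k3 + k4).
s=0.100000, p=0.800000:
  k1 = f(0.100000, 0.800000) = -2.300433
  k2 = f(0.350000, 0.224892) = -1.524819
  k3 = f(0.350000, 0.418795) = -1.654735
  k4 = f(0.600000, -0.027367) = -1.051847
  p ← 0.800000 + (0.5/6)·(k1 + 2k2 + 2k3 + k4) = -0.009282
p(0.6) ≈ -0.0093

-0.0093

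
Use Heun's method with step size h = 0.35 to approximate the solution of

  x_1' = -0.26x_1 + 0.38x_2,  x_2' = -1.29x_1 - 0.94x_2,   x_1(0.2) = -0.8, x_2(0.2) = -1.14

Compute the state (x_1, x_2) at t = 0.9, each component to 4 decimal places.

-0.7830, -0.0577

Heun on (x_1,x_2): k1 = f(t_n, state_n); k2 = f(t_n + h, state_n + h·k1); state_{n+1} = state_n + (h/2)·(k1 + k2).
0.200000: (-0.800000, -1.140000)
  k1 = (-0.225200, 2.103600)
  predictor → (-0.878820, -0.403740)
  k2 = (0.075072, 1.513193)
  → (-0.826272, -0.507061)
0.550000: (-0.826272, -0.507061)
  k1 = (0.022148, 1.542529)
  predictor → (-0.818521, 0.032824)
  k2 = (0.225288, 1.025037)
  → (-0.782971, -0.057737)
(x_1(0.9), x_2(0.9)) ≈ (-0.7830, -0.0577)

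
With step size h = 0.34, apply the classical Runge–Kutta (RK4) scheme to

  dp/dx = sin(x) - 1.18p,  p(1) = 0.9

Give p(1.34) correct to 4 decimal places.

RK4: k1 = f(x_n, p_n); k2 = f(x_n + h/2, p_n + (h/2)·k1); k3 = f(x_n + h/2, p_n + (h/2)·k2); k4 = f(x_n + h, p_n + h·k3); p_{n+1} = p_n + (h/6)·(k1 + 2k2 + 2k3 + k4).
x=1.000000, p=0.900000:
  k1 = f(1.000000, 0.900000) = -0.220529
  k2 = f(1.170000, 0.862510) = -0.097011
  k3 = f(1.170000, 0.883508) = -0.121789
  k4 = f(1.340000, 0.858592) = -0.039654
  p ← 0.900000 + (0.34/6)·(k1 + 2k2 + 2k3 + k4) = 0.860459
p(1.34) ≈ 0.8605

0.8605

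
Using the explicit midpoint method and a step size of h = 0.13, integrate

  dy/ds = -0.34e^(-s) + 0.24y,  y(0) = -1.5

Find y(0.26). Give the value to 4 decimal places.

Midpoint: k1 = f(s_n, y_n); k2 = f(s_n + h/2, y_n + (h/2)·k1); y_{n+1} = y_n + h·k2.
s=0.000000, y=-1.500000:
  k1 = f(0.000000, -1.500000) = -0.700000
  k2 = f(0.065000, -1.545500) = -0.689523
  y ← -1.500000 + 0.13·(-0.689523) = -1.589638
s=0.130000, y=-1.589638:
  k1 = f(0.130000, -1.589638) = -0.680066
  k2 = f(0.195000, -1.633842) = -0.671886
  y ← -1.589638 + 0.13·(-0.671886) = -1.676983
y(0.26) ≈ -1.6770

-1.6770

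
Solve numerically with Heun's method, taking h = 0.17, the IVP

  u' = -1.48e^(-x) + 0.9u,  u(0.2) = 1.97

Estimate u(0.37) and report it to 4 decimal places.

Heun: k1 = f(x_n, u_n); k2 = f(x_n + h, u_n + h·k1); u_{n+1} = u_n + (h/2)·(k1 + k2).
x=0.200000, u=1.970000:
  k1 = f(0.200000, 1.970000) = 0.561278
  k2 = f(0.370000, 2.065417) = 0.836589
  u ← 1.970000 + (0.17/2)·(0.561278 + 0.836589) = 2.088819
u(0.37) ≈ 2.0888

2.0888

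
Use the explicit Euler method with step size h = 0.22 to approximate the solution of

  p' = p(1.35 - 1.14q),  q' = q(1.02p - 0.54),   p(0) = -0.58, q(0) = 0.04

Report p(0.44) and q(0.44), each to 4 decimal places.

-0.9625, 0.0214

Euler on (p,q): p_{n+1} = p_n + h·p', q_{n+1} = q_n + h·q'.
0.000000: (-0.580000, 0.040000); f=(-0.756552, -0.045264) → (-0.746441, 0.030042)
0.220000: (-0.746441, 0.030042); f=(-0.982132, -0.039096) → (-0.962510, 0.021441)
(p(0.44), q(0.44)) ≈ (-0.9625, 0.0214)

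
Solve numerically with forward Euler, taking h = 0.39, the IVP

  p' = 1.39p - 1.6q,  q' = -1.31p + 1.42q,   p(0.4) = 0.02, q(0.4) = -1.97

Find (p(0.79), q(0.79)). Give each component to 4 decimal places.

1.2601, -3.0712

Euler on (p,q): p_{n+1} = p_n + h·p', q_{n+1} = q_n + h·q'.
0.400000: (0.020000, -1.970000); f=(3.179800, -2.823600) → (1.260122, -3.071204)
(p(0.79), q(0.79)) ≈ (1.2601, -3.0712)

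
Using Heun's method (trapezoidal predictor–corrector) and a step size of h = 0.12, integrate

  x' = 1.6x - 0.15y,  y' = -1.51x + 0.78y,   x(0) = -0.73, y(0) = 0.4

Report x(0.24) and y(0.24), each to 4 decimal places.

Heun on (x,y): k1 = f(s_n, state_n); k2 = f(s_n + h, state_n + h·k1); state_{n+1} = state_n + (h/2)·(k1 + k2).
0.000000: (-0.730000, 0.400000)
  k1 = (-1.228000, 1.414300)
  predictor → (-0.877360, 0.569716)
  k2 = (-1.489233, 1.769192)
  → (-0.893034, 0.591010)
0.120000: (-0.893034, 0.591010)
  k1 = (-1.517506, 1.809469)
  predictor → (-1.075135, 0.808146)
  k2 = (-1.841437, 2.253807)
  → (-1.094571, 0.834806)
(x(0.24), y(0.24)) ≈ (-1.0946, 0.8348)

-1.0946, 0.8348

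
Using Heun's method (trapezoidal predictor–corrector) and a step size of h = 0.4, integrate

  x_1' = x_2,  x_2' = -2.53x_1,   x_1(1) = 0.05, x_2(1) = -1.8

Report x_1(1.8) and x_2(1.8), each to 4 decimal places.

-1.1370, -0.4972

Heun on (x_1,x_2): k1 = f(s_n, state_n); k2 = f(s_n + h, state_n + h·k1); state_{n+1} = state_n + (h/2)·(k1 + k2).
1.000000: (0.050000, -1.800000)
  k1 = (-1.800000, -0.126500)
  predictor → (-0.670000, -1.850600)
  k2 = (-1.850600, 1.695100)
  → (-0.680120, -1.486280)
1.400000: (-0.680120, -1.486280)
  k1 = (-1.486280, 1.720704)
  predictor → (-1.274632, -0.797999)
  k2 = (-0.797999, 3.224819)
  → (-1.136976, -0.497175)
(x_1(1.8), x_2(1.8)) ≈ (-1.1370, -0.4972)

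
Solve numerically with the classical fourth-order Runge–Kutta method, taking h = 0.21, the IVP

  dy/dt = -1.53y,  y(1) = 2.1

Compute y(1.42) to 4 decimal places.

RK4: k1 = f(t_n, y_n); k2 = f(t_n + h/2, y_n + (h/2)·k1); k3 = f(t_n + h/2, y_n + (h/2)·k2); k4 = f(t_n + h, y_n + h·k3); y_{n+1} = y_n + (h/6)·(k1 + 2k2 + 2k3 + k4).
t=1.000000, y=2.100000:
  k1 = f(1.000000, 2.100000) = -3.213000
  k2 = f(1.105000, 1.762635) = -2.696832
  k3 = f(1.105000, 1.816833) = -2.779754
  k4 = f(1.210000, 1.516252) = -2.319865
  y ← 2.100000 + (0.21/6)·(k1 + 2k2 + 2k3 + k4) = 1.522989
t=1.210000, y=1.522989:
  k1 = f(1.210000, 1.522989) = -2.330173
  k2 = f(1.315000, 1.278321) = -1.955831
  k3 = f(1.315000, 1.317627) = -2.015969
  k4 = f(1.420000, 1.099635) = -1.682442
  y ← 1.522989 + (0.21/6)·(k1 + 2k2 + 2k3 + k4) = 1.104521
y(1.42) ≈ 1.1045

1.1045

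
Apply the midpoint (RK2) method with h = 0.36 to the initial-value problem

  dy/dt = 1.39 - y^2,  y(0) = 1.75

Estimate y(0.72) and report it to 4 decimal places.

Midpoint: k1 = f(t_n, y_n); k2 = f(t_n + h/2, y_n + (h/2)·k1); y_{n+1} = y_n + h·k2.
t=0.000000, y=1.750000:
  k1 = f(0.000000, 1.750000) = -1.672500
  k2 = f(0.180000, 1.448950) = -0.709456
  y ← 1.750000 + 0.36·(-0.709456) = 1.494596
t=0.360000, y=1.494596:
  k1 = f(0.360000, 1.494596) = -0.843817
  k2 = f(0.540000, 1.342709) = -0.412867
  y ← 1.494596 + 0.36·(-0.412867) = 1.345964
y(0.72) ≈ 1.3460

1.3460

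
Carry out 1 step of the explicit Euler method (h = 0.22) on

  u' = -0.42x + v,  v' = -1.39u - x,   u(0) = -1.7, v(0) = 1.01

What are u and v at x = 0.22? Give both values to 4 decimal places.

-1.4778, 1.5299

Euler on (u,v): u_{n+1} = u_n + h·u', v_{n+1} = v_n + h·v'.
0.000000: (-1.700000, 1.010000); f=(1.010000, 2.363000) → (-1.477800, 1.529860)
(u(0.22), v(0.22)) ≈ (-1.4778, 1.5299)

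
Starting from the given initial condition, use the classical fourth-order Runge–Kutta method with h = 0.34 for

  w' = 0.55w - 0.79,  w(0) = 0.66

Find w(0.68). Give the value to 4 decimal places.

RK4: k1 = f(s_n, w_n); k2 = f(s_n + h/2, w_n + (h/2)·k1); k3 = f(s_n + h/2, w_n + (h/2)·k2); k4 = f(s_n + h, w_n + h·k3); w_{n+1} = w_n + (h/6)·(k1 + 2k2 + 2k3 + k4).
s=0.000000, w=0.660000:
  k1 = f(0.000000, 0.660000) = -0.427000
  k2 = f(0.170000, 0.587410) = -0.466925
  k3 = f(0.170000, 0.580623) = -0.470657
  k4 = f(0.340000, 0.499976) = -0.515013
  w ← 0.660000 + (0.34/6)·(k1 + 2k2 + 2k3 + k4) = 0.500360
s=0.340000, w=0.500360:
  k1 = f(0.340000, 0.500360) = -0.514802
  k2 = f(0.510000, 0.412844) = -0.562936
  k3 = f(0.510000, 0.404661) = -0.567437
  k4 = f(0.680000, 0.307432) = -0.620913
  w ← 0.500360 + (0.34/6)·(k1 + 2k2 + 2k3 + k4) = 0.307894
w(0.68) ≈ 0.3079

0.3079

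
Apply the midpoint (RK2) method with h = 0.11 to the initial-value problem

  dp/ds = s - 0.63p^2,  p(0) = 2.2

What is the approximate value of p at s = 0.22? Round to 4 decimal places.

1.7139

Midpoint: k1 = f(s_n, p_n); k2 = f(s_n + h/2, p_n + (h/2)·k1); p_{n+1} = p_n + h·k2.
s=0.000000, p=2.200000:
  k1 = f(0.000000, 2.200000) = -3.049200
  k2 = f(0.055000, 2.032294) = -2.547038
  p ← 2.200000 + 0.11·(-2.547038) = 1.919826
s=0.110000, p=1.919826:
  k1 = f(0.110000, 1.919826) = -2.212011
  k2 = f(0.165000, 1.798165) = -1.872041
  p ← 1.919826 + 0.11·(-1.872041) = 1.713901
p(0.22) ≈ 1.7139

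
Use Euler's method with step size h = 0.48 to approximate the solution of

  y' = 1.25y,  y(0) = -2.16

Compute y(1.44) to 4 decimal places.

-8.8474

Euler: y_{n+1} = y_n + h·f(s_n, y_n).
s=0.000000, y=-2.160000: f=-2.700000 → y ← -2.160000 + 0.48·(-2.700000) = -3.456000
s=0.480000, y=-3.456000: f=-4.320000 → y ← -3.456000 + 0.48·(-4.320000) = -5.529600
s=0.960000, y=-5.529600: f=-6.912000 → y ← -5.529600 + 0.48·(-6.912000) = -8.847360
y(1.44) ≈ -8.8474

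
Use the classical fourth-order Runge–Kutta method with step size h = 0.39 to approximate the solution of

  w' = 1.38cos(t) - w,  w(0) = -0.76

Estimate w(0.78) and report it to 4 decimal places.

0.3108

RK4: k1 = f(t_n, w_n); k2 = f(t_n + h/2, w_n + (h/2)·k1); k3 = f(t_n + h/2, w_n + (h/2)·k2); k4 = f(t_n + h, w_n + h·k3); w_{n+1} = w_n + (h/6)·(k1 + 2k2 + 2k3 + k4).
t=0.000000, w=-0.760000:
  k1 = f(0.000000, -0.760000) = 2.140000
  k2 = f(0.195000, -0.342700) = 1.696546
  k3 = f(0.195000, -0.429174) = 1.783019
  k4 = f(0.390000, -0.064622) = 1.340997
  w ← -0.760000 + (0.39/6)·(k1 + 2k2 + 2k3 + k4) = -0.081392
t=0.390000, w=-0.081392:
  k1 = f(0.390000, -0.081392) = 1.357766
  k2 = f(0.585000, 0.183373) = 0.967150
  k3 = f(0.585000, 0.107203) = 1.043320
  k4 = f(0.780000, 0.325503) = 0.655558
  w ← -0.081392 + (0.39/6)·(k1 + 2k2 + 2k3 + k4) = 0.310835
w(0.78) ≈ 0.3108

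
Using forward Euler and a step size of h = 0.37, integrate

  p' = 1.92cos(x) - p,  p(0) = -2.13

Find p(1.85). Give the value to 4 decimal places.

0.5378

Euler: p_{n+1} = p_n + h·f(x_n, p_n).
x=0.000000, p=-2.130000: f=4.050000 → p ← -2.130000 + 0.37·4.050000 = -0.631500
x=0.370000, p=-0.631500: f=2.421569 → p ← -0.631500 + 0.37·2.421569 = 0.264480
x=0.740000, p=0.264480: f=1.153379 → p ← 0.264480 + 0.37·1.153379 = 0.691231
x=1.110000, p=0.691231: f=0.162519 → p ← 0.691231 + 0.37·0.162519 = 0.751363
x=1.480000, p=0.751363: f=-0.577273 → p ← 0.751363 + 0.37·(-0.577273) = 0.537772
p(1.85) ≈ 0.5378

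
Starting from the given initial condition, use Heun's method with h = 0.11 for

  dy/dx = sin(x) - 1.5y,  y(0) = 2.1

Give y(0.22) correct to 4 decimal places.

1.5345

Heun: k1 = f(x_n, y_n); k2 = f(x_n + h, y_n + h·k1); y_{n+1} = y_n + (h/2)·(k1 + k2).
x=0.000000, y=2.100000:
  k1 = f(0.000000, 2.100000) = -3.150000
  k2 = f(0.110000, 1.753500) = -2.520472
  y ← 2.100000 + (0.11/2)·(-3.150000 + (-2.520472)) = 1.788124
x=0.110000, y=1.788124:
  k1 = f(0.110000, 1.788124) = -2.572408
  k2 = f(0.220000, 1.505159) = -2.039509
  y ← 1.788124 + (0.11/2)·(-2.572408 + (-2.039509)) = 1.534469
y(0.22) ≈ 1.5345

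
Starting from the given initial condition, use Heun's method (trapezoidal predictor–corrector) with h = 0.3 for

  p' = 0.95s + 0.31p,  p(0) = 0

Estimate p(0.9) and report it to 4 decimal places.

0.4183

Heun: k1 = f(s_n, p_n); k2 = f(s_n + h, p_n + h·k1); p_{n+1} = p_n + (h/2)·(k1 + k2).
s=0.000000, p=0.000000:
  k1 = f(0.000000, 0.000000) = 0.000000
  k2 = f(0.300000, 0.000000) = 0.285000
  p ← 0.000000 + (0.3/2)·(0.000000 + 0.285000) = 0.042750
s=0.300000, p=0.042750:
  k1 = f(0.300000, 0.042750) = 0.298252
  k2 = f(0.600000, 0.132226) = 0.610990
  p ← 0.042750 + (0.3/2)·(0.298252 + 0.610990) = 0.179136
s=0.600000, p=0.179136:
  k1 = f(0.600000, 0.179136) = 0.625532
  k2 = f(0.900000, 0.366796) = 0.968707
  p ← 0.179136 + (0.3/2)·(0.625532 + 0.968707) = 0.418272
p(0.9) ≈ 0.4183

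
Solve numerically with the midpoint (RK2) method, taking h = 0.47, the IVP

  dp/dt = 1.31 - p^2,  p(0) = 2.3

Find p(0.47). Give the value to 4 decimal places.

Midpoint: k1 = f(t_n, p_n); k2 = f(t_n + h/2, p_n + (h/2)·k1); p_{n+1} = p_n + h·k2.
t=0.000000, p=2.300000:
  k1 = f(0.000000, 2.300000) = -3.980000
  k2 = f(0.235000, 1.364700) = -0.552406
  p ← 2.300000 + 0.47·(-0.552406) = 2.040369
p(0.47) ≈ 2.0404

2.0404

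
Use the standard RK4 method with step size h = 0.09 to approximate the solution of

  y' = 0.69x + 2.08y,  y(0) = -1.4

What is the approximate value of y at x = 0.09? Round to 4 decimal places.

-1.6852

RK4: k1 = f(x_n, y_n); k2 = f(x_n + h/2, y_n + (h/2)·k1); k3 = f(x_n + h/2, y_n + (h/2)·k2); k4 = f(x_n + h, y_n + h·k3); y_{n+1} = y_n + (h/6)·(k1 + 2k2 + 2k3 + k4).
x=0.000000, y=-1.400000:
  k1 = f(0.000000, -1.400000) = -2.912000
  k2 = f(0.045000, -1.531040) = -3.153513
  k3 = f(0.045000, -1.541908) = -3.176119
  k4 = f(0.090000, -1.685851) = -3.444469
  y ← -1.400000 + (0.09/6)·(k1 + 2k2 + 2k3 + k4) = -1.685236
y(0.09) ≈ -1.6852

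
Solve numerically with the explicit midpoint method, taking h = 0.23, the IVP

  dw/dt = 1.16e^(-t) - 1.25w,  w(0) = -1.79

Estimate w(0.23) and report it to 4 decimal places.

Midpoint: k1 = f(t_n, w_n); k2 = f(t_n + h/2, w_n + (h/2)·k1); w_{n+1} = w_n + h·k2.
t=0.000000, w=-1.790000:
  k1 = f(0.000000, -1.790000) = 3.397500
  k2 = f(0.115000, -1.399288) = 2.783094
  w ← -1.790000 + 0.23·2.783094 = -1.149888
w(0.23) ≈ -1.1499

-1.1499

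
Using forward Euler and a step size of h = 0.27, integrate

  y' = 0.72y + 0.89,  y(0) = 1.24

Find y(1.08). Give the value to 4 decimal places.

3.8032

Euler: y_{n+1} = y_n + h·f(x_n, y_n).
x=0.000000, y=1.240000: f=1.782800 → y ← 1.240000 + 0.27·1.782800 = 1.721356
x=0.270000, y=1.721356: f=2.129376 → y ← 1.721356 + 0.27·2.129376 = 2.296288
x=0.540000, y=2.296288: f=2.543327 → y ← 2.296288 + 0.27·2.543327 = 2.982986
x=0.810000, y=2.982986: f=3.037750 → y ← 2.982986 + 0.27·3.037750 = 3.803178
y(1.08) ≈ 3.8032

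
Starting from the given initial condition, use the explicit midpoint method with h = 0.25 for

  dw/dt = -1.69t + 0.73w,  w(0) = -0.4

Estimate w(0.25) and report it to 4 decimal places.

-0.5325

Midpoint: k1 = f(t_n, w_n); k2 = f(t_n + h/2, w_n + (h/2)·k1); w_{n+1} = w_n + h·k2.
t=0.000000, w=-0.400000:
  k1 = f(0.000000, -0.400000) = -0.292000
  k2 = f(0.125000, -0.436500) = -0.529895
  w ← -0.400000 + 0.25·(-0.529895) = -0.532474
w(0.25) ≈ -0.5325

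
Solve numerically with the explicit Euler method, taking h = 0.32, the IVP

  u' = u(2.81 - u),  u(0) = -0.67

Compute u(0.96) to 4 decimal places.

-9.8776

Euler: u_{n+1} = u_n + h·f(x_n, u_n).
x=0.000000, u=-0.670000: f=-2.331600 → u ← -0.670000 + 0.32·(-2.331600) = -1.416112
x=0.320000, u=-1.416112: f=-5.984648 → u ← -1.416112 + 0.32·(-5.984648) = -3.331199
x=0.640000, u=-3.331199: f=-20.457559 → u ← -3.331199 + 0.32·(-20.457559) = -9.877618
u(0.96) ≈ -9.8776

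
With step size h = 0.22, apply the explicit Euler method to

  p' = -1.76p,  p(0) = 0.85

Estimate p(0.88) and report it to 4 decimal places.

0.1199

Euler: p_{n+1} = p_n + h·f(s_n, p_n).
s=0.000000, p=0.850000: f=-1.496000 → p ← 0.850000 + 0.22·(-1.496000) = 0.520880
s=0.220000, p=0.520880: f=-0.916749 → p ← 0.520880 + 0.22·(-0.916749) = 0.319195
s=0.440000, p=0.319195: f=-0.561784 → p ← 0.319195 + 0.22·(-0.561784) = 0.195603
s=0.660000, p=0.195603: f=-0.344261 → p ← 0.195603 + 0.22·(-0.344261) = 0.119865
p(0.88) ≈ 0.1199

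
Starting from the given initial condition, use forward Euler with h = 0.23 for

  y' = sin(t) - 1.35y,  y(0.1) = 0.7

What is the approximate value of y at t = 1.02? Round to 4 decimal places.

Euler: y_{n+1} = y_n + h·f(t_n, y_n).
t=0.100000, y=0.700000: f=-0.845167 → y ← 0.700000 + 0.23·(-0.845167) = 0.505612
t=0.330000, y=0.505612: f=-0.358533 → y ← 0.505612 + 0.23·(-0.358533) = 0.423149
t=0.560000, y=0.423149: f=-0.040065 → y ← 0.423149 + 0.23·(-0.040065) = 0.413934
t=0.790000, y=0.413934: f=0.151542 → y ← 0.413934 + 0.23·0.151542 = 0.448789
y(1.02) ≈ 0.4488

0.4488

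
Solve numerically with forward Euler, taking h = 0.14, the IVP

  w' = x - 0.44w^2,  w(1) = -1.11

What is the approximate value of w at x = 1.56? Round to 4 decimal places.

-0.6742

Euler: w_{n+1} = w_n + h·f(x_n, w_n).
x=1.000000, w=-1.110000: f=0.457876 → w ← -1.110000 + 0.14·0.457876 = -1.045897
x=1.140000, w=-1.045897: f=0.658683 → w ← -1.045897 + 0.14·0.658683 = -0.953682
x=1.280000, w=-0.953682: f=0.879816 → w ← -0.953682 + 0.14·0.879816 = -0.830507
x=1.420000, w=-0.830507: f=1.116513 → w ← -0.830507 + 0.14·1.116513 = -0.674196
w(1.56) ≈ -0.6742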